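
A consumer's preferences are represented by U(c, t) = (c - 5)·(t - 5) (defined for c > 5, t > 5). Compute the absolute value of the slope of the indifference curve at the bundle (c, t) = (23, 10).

MRS = 5/18

MU_c = (t−5), MU_t = (c−5).
MRS = (t−5)/(c−5).
At (23, 10): MRS = 5/18.
The indifference curve has slope −5/18 at this bundle.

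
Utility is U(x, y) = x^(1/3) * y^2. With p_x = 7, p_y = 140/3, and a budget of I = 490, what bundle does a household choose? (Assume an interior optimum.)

MU_x = 1/3·x^(-2/3)·y^2 and MU_y = 2·x^(1/3)·y.
MRS = MU_x/MU_y = (1/6)·y/x.
Tangency: set MRS = p_x/p_y = 7/(140/3) = 0.15.
So (1/6)·y/x = 0.15, i.e. y = 0.9·x.
Substitute into the budget 7·x + (140/3)·y = 490: 49·x = 490, so x* = 10.
Then y* = 0.9·10 = 9.

x* = 10, y* = 9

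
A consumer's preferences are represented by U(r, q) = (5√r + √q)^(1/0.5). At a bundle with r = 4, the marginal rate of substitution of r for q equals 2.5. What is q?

q = 1

For CES with ρ = 0.5, MRS = (5/1)·√(q/r).
Setting (5/1)·√(q/4) = 2.5 gives √(q/4) = 0.5, so q/4 = 0.25 and q = 1.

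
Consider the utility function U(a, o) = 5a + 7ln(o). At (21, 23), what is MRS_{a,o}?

MU_a = 5, MU_o = 7/o.
MRS = 5 ÷ (7/o).
At (21, 23): MRS = 115/7.
That is, one extra unit of a is worth 115/7 units of o at the margin.

MRS = 115/7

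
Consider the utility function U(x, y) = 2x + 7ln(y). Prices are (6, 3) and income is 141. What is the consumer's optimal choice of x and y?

MU_x = 2, MU_y = 7/y.
MRS = 2 ÷ (7/y).
Tangency: set MRS = p_x/p_y = 6/3 = 2.
MRS depends only on y: (2/7)·y = 2 ⇒ y* = 2/(2/7) = 7.
From the budget, 6·x = 141 − 3·7 = 120, so x* = 20.

x* = 20, y* = 7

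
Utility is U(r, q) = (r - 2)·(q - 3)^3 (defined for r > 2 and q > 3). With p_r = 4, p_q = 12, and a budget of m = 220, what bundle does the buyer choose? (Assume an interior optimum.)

r* = 13, q* = 14

MU_r = (q−3)^3, MU_q = 3·(r−2)·(q−3)^2.
MRS = (1/3)·(q−3)/(r−2).
Tangency: set MRS = p_r/p_q = 4/12 = 1/3.
So (1/3)·(q − 3)/(r − 2) = 1/3, i.e. (q − 3) = (r − 2).
Rewrite the budget in excess-of-subsistence terms: 4·(r − 2) + 12·(q − 3) = 220 − 4·2 − 12·3 = 176.
Substituting, 16·(r − 2) = 176, so r − 2 = 11 and r* = 13.
Then q − 3 = 11, so q* = 14.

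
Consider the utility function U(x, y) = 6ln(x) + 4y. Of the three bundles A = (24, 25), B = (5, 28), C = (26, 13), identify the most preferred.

Bundle B

Evaluate utility at each bundle:
U(A) = 119.068.
U(B) = 121.657.
U(C) = 71.549.
Highest utility is B, so B ≻ A ≻ C.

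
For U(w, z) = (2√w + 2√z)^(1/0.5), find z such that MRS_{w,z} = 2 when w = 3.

For CES with ρ = 0.5, MRS = √(z/w).
Setting √(z/3) = 2 gives z/3 = 4 and z = 12.

z = 12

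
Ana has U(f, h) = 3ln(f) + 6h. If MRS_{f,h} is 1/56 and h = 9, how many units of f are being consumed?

MU_f = 3/f, MU_h = 6.
MRS = 3/f ÷ 6.
MRS depends only on f: 0.5/f = 1/56 ⇒ f = 0.5/(1/56) = 28.

f = 28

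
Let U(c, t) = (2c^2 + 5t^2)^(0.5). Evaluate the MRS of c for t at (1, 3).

For CES with ρ = 2, MRS = (2/5)·(t/c)^(-1).
At (1, 3): MRS = 2/15.
So at (1, 3) the consumer would give up 2/15 units of t for one more unit of c.

MRS = 2/15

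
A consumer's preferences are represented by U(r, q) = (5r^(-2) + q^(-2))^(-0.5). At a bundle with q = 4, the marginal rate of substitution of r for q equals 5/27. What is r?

r = 12

For CES with ρ = -2, MRS = (5/1)·(q/r)^3.
Setting (5/1)·(4/r)^3 = 5/27 gives (4/r)^3 = 1/27, so 4/r = 1/3 and r = 12.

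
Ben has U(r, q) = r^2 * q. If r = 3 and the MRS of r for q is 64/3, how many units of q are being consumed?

q = 32

MU_r = 2·r·q and MU_q = r^2.
MRS = MU_r/MU_q = (2/1)·q/r.
Substitute r = 3: MRS = q/1.5. Setting q/1.5 = 64/3 gives q = (64/3)·1.5 = 32.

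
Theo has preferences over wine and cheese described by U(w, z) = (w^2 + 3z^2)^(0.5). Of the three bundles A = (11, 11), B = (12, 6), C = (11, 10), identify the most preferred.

Bundle A

Evaluate utility at each bundle:
U(A) = 22.000.
U(B) = 15.875.
U(C) = 20.518.
Highest utility is A, so A ≻ C ≻ B.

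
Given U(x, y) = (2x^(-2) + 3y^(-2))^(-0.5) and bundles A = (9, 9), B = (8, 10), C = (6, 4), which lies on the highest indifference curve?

Evaluate utility at each bundle:
U(A) = 4.025.
U(B) = 4.041.
U(C) = 2.028.
Highest utility is B, so B ≻ A ≻ C.

Bundle B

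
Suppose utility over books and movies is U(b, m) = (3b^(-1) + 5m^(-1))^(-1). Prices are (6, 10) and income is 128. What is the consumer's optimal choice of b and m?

For CES with ρ = -1, MRS = (3/5)·(m/b)^2.
Tangency: set MRS = p_b/p_m = 6/10 = 0.6.
So (m/b)^2 = 1; taking the square root, m/b = 1, i.e. m = b.
Substitute into the budget 6·b + 10·m = 128: 16·b = 128, so b* = 8 and m* = 8.

b* = 8, m* = 8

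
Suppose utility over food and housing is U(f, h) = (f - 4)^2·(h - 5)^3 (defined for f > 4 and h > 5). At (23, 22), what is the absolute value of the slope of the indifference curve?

MRS = 34/57

MU_f = 2·(f−4)·(h−5)^3, MU_h = 3·(f−4)^2·(h−5)^2.
MRS = (2/3)·(h−5)/(f−4).
At (23, 22): MRS = 34/57.
That is, one extra unit of f is worth 34/57 units of h at the margin.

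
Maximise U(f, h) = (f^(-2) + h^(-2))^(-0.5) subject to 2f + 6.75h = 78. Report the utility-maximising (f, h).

For CES with ρ = -2, MRS = (h/f)^3.
Tangency: set MRS = p_f/p_h = 2/6.75 = 8/27.
So (h/f)^3 = 8/27; taking the cube root, h/f = 2/3, i.e. h = (2/3)·f.
Substitute into the budget 2·f + 6.75·h = 78: 6.5·f = 78, so f* = 12 and h* = (2/3)·12 = 8.

f* = 12, h* = 8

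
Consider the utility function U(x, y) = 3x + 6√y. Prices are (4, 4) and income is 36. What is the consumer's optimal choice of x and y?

MU_x = 3, MU_y = 6/(2√y).
MRS = 3 ÷ (6/(2√y)).
Tangency: set MRS = p_x/p_y = 4/4 = 1.
MRS depends only on y: √y = 1 ⇒ √y = 1 ⇒ y* = 1.
From the budget, 4·x = 36 − 4·1 = 32, so x* = 8.

x* = 8, y* = 1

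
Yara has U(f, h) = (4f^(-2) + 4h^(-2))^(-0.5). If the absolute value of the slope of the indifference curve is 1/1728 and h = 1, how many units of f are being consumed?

f = 12

For CES with ρ = -2, MRS = (h/f)^3.
Setting (1/f)^3 = 1/1728 gives 1/f = 1/12 and f = 12.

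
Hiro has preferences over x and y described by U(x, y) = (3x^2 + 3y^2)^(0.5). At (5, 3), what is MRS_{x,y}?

For CES with ρ = 2, MRS = (y/x)^(-1).
At (5, 3): MRS = 5/3.
The indifference curve has slope −5/3 at this bundle.

MRS = 5/3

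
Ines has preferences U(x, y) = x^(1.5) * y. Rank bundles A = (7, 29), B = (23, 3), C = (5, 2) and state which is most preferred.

Evaluate utility at each bundle:
U(A) = 537.088.
U(B) = 330.912.
U(C) = 22.361.
Highest utility is A, so A ≻ B ≻ C.

Bundle A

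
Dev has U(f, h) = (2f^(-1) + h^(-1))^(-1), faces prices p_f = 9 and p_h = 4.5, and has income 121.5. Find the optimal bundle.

f* = 9, h* = 9

For CES with ρ = -1, MRS = (2/1)·(h/f)^2.
Tangency: set MRS = p_f/p_h = 9/4.5 = 2.
So (h/f)^2 = 1; taking the square root, h/f = 1, i.e. h = f.
Substitute into the budget 9·f + 4.5·h = 121.5: 13.5·f = 121.5, so f* = 9 and h* = 9.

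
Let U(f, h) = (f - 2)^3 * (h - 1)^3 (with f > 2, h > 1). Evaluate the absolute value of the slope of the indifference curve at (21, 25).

MRS = 24/19

MU_f = 3·(f−2)^2·(h−1)^3, MU_h = 3·(f−2)^3·(h−1)^2.
MRS = (h−1)/(f−2).
At (21, 25): MRS = 24/19.
The indifference curve has slope −24/19 at this bundle.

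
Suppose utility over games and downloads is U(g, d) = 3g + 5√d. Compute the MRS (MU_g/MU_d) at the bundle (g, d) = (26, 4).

MU_g = 3, MU_d = 5/(2√d).
MRS = 3 ÷ (5/(2√d)).
At (26, 4): MRS = 2.4.
That is, one extra unit of g is worth 2.4 units of d at the margin.

MRS = 2.4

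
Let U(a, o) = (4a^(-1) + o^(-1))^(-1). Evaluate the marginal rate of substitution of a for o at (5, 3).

MRS = 36/25

For CES with ρ = -1, MRS = (4/1)·(o/a)^2.
At (5, 3): MRS = 36/25.
That is, one extra unit of a is worth 36/25 units of o at the margin.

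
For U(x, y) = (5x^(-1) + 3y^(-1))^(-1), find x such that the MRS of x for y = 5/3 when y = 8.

For CES with ρ = -1, MRS = (5/3)·(y/x)^2.
Setting (5/3)·(8/x)^2 = 5/3 gives (8/x)^2 = 1, so 8/x = 1 and x = 8.

x = 8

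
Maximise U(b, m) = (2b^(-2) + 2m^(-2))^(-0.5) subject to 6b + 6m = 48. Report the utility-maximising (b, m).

For CES with ρ = -2, MRS = (m/b)^3.
Tangency: set MRS = p_b/p_m = 6/6 = 1.
So (m/b)^3 = 1; taking the cube root, m/b = 1, i.e. m = b.
Substitute into the budget 6·b + 6·m = 48: 12·b = 48, so b* = 4 and m* = 4.

b* = 4, m* = 4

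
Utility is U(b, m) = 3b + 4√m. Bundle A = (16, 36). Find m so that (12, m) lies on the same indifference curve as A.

U(16, 36) = 72.
Set U(12, m) = 72 and solve.
With b = 12: 4√m = 72 − 3·12 = 36, so √m = 9 and m = 81.
Check: U(12, 81) = 72.

m = 81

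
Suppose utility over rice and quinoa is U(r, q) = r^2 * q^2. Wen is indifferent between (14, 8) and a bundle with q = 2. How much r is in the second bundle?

r = 56

U(14, 8) = 12544.
Set U(r, 2) = 12544 and solve.
With q = 2: 2^2 = 4, so r^2 = 12544/4 = 3136; taking the square root, r = 56.
Check: U(56, 2) = 12544.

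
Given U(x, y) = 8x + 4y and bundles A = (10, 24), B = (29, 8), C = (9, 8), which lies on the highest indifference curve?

Evaluate utility at each bundle:
U(A) = 176.
U(B) = 264.
U(C) = 104.
Highest utility is B, so B ≻ A ≻ C.

Bundle B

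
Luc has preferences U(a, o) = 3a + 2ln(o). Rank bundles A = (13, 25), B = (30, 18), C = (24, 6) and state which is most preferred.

Evaluate utility at each bundle:
U(A) = 45.438.
U(B) = 95.781.
U(C) = 75.584.
Highest utility is B, so B ≻ C ≻ A.

Bundle B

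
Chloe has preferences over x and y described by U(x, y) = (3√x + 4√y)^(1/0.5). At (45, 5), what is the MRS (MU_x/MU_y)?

For CES with ρ = 0.5, MRS = (3/4)·√(y/x).
At (45, 5): MRS = 0.25.
That is, one extra unit of x is worth 0.25 units of y at the margin.

MRS = 0.25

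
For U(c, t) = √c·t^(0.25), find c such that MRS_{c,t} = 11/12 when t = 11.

MU_c = 0.5·c^(-0.5)·t^(0.25) and MU_t = 0.25·√c·t^(-0.75).
MRS = MU_c/MU_t = (2)·t/c.
Substitute t = 11: MRS = 22/c. Setting 22/c = 11/12 gives c = 22/(11/12) = 24.

c = 24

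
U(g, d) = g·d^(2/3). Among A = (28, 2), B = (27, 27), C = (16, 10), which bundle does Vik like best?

Evaluate utility at each bundle:
U(A) = 44.447.
U(B) = 243.000.
U(C) = 74.265.
Highest utility is B, so B ≻ C ≻ A.

Bundle B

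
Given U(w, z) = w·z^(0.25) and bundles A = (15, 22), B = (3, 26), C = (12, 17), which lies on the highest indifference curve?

Bundle A

Evaluate utility at each bundle:
U(A) = 32.486.
U(B) = 6.774.
U(C) = 24.367.
Highest utility is A, so A ≻ C ≻ B.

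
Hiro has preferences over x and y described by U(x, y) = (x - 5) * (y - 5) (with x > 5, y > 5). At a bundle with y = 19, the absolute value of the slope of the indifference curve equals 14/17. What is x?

x = 22

MU_x = (y−5), MU_y = (x−5).
MRS = (y−5)/(x−5).
Substitute y = 19: MRS = 14/(x − 5). Setting this equal to 14/17 gives x − 5 = 14/(14/17) = 17, so x = 22.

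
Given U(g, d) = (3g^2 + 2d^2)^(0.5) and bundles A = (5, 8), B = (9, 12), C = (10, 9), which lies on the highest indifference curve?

Bundle B

Evaluate utility at each bundle:
U(A) = 14.248.
U(B) = 23.043.
U(C) = 21.494.
Highest utility is B, so B ≻ C ≻ A.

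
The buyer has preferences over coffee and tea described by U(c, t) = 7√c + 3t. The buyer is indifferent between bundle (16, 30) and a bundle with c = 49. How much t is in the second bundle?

t = 23

U(16, 30) = 118.
Set U(49, t) = 118 and solve.
With c = 49: √49 = 7, so 3t = 118 − 7·7 = 69 and t = 23.
Check: U(49, 23) = 118.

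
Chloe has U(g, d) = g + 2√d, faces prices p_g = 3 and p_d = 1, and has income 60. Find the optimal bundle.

g* = 17, d* = 9

MU_g = 1, MU_d = 2/(2√d).
MRS = 1 ÷ (2/(2√d)).
Tangency: set MRS = p_g/p_d = 3/1 = 3.
MRS depends only on d: √d = 3 ⇒ √d = 3 ⇒ d* = 9.
From the budget, 3·g = 60 − 1·9 = 51, so g* = 17.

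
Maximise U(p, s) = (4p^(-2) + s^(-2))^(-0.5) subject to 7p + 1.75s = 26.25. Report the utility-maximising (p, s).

p* = 3, s* = 3

For CES with ρ = -2, MRS = (4/1)·(s/p)^3.
Tangency: set MRS = p_p/p_s = 7/1.75 = 4.
So (s/p)^3 = 1; taking the cube root, s/p = 1, i.e. s = p.
Substitute into the budget 7·p + 1.75·s = 26.25: 8.75·p = 26.25, so p* = 3 and s* = 3.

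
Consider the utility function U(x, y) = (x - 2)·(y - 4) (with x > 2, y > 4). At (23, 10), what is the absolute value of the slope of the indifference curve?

MU_x = (y−4), MU_y = (x−2).
MRS = (y−4)/(x−2).
At (23, 10): MRS = 2/7.
So at (23, 10) the consumer would give up 2/7 units of y for one more unit of x.

MRS = 2/7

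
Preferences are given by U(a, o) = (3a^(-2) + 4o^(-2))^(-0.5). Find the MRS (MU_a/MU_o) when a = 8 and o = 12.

For CES with ρ = -2, MRS = (3/4)·(o/a)^3.
At (8, 12): MRS = 81/32.
That is, one extra unit of a is worth 81/32 units of o at the margin.

MRS = 81/32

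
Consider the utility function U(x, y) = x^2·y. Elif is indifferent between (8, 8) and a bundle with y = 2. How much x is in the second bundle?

x = 16

U(8, 8) = 512.
Set U(x, 2) = 512 and solve.
With y = 2: x^2 = 512/2 = 256; taking the square root, x = 16.
Check: U(16, 2) = 512.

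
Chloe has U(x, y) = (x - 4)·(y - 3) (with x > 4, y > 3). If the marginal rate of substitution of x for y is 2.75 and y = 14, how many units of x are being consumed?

x = 8

MU_x = (y−3), MU_y = (x−4).
MRS = (y−3)/(x−4).
Substitute y = 14: MRS = 11/(x − 4). Setting this equal to 2.75 gives x − 4 = 11/2.75 = 4, so x = 8.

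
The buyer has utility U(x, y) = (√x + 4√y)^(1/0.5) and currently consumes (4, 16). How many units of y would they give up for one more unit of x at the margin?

MRS = 0.5

For CES with ρ = 0.5, MRS = (1/4)·√(y/x).
At (4, 16): MRS = 0.5.
So at (4, 16) the consumer would give up 0.5 units of y for one more unit of x.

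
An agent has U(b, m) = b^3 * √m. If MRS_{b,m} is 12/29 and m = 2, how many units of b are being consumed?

MU_b = 3·b^2·√m and MU_m = 0.5·b^3·m^(-0.5).
MRS = MU_b/MU_m = (6)·m/b.
Substitute m = 2: MRS = 12/b. Setting 12/b = 12/29 gives b = 12/(12/29) = 29.

b = 29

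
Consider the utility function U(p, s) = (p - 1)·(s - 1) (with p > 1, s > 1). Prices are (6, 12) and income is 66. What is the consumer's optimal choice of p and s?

p* = 5, s* = 3

MU_p = (s−1), MU_s = (p−1).
MRS = (s−1)/(p−1).
Tangency: set MRS = p_p/p_s = 6/12 = 0.5.
So (s − 1)/(p − 1) = 0.5, i.e. (s − 1) = 0.5·(p − 1).
Rewrite the budget in excess-of-subsistence terms: 6·(p − 1) + 12·(s − 1) = 66 − 6·1 − 12·1 = 48.
Substituting, 12·(p − 1) = 48, so p − 1 = 4 and p* = 5.
Then s − 1 = 0.5·4 = 2, so s* = 3.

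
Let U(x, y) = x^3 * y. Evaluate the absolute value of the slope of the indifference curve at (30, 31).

MU_x = 3·x^2·y and MU_y = x^3.
MRS = MU_x/MU_y = (3/1)·y/x.
At (30, 31): MRS = 3.1.
So at (30, 31) the consumer would give up 3.1 units of y for one more unit of x.

MRS = 3.1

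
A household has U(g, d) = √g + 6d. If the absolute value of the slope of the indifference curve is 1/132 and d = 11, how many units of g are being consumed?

MU_g = 1/(2√g), MU_d = 6.
MRS = 1/(2√g) ÷ 6.
MRS depends only on g: (1/12)/√g = 1/132 ⇒ √g = (1/12)/(1/132) = 11 ⇒ g = 121.

g = 121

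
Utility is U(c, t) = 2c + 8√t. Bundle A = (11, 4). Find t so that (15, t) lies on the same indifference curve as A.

t = 1

U(11, 4) = 38.
Set U(15, t) = 38 and solve.
With c = 15: 8√t = 38 − 2·15 = 8, so √t = 1 and t = 1.
Check: U(15, 1) = 38.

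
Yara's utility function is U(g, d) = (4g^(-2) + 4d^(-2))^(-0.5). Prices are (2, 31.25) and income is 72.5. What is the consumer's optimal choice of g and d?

For CES with ρ = -2, MRS = (d/g)^3.
Tangency: set MRS = p_g/p_d = 2/31.25 = 8/125.
So (d/g)^3 = 8/125; taking the cube root, d/g = 0.4, i.e. d = 0.4·g.
Substitute into the budget 2·g + 31.25·d = 72.5: 14.5·g = 72.5, so g* = 5 and d* = 0.4·5 = 2.

g* = 5, d* = 2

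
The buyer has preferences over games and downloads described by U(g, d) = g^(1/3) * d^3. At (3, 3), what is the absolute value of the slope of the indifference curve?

MU_g = 1/3·g^(-2/3)·d^3 and MU_d = 3·g^(1/3)·d^2.
MRS = MU_g/MU_d = (1/9)·d/g.
At (3, 3): MRS = 1/9.
So at (3, 3) the consumer would give up 1/9 units of d for one more unit of g.

MRS = 1/9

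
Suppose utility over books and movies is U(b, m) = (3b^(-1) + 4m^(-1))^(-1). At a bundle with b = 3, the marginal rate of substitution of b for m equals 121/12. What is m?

m = 11

For CES with ρ = -1, MRS = (3/4)·(m/b)^2.
Setting (3/4)·(m/3)^2 = 121/12 gives (m/3)^2 = 121/9, so m/3 = 11/3 and m = 11.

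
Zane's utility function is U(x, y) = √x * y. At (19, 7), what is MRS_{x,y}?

MRS = 7/38

MU_x = 0.5·x^(-0.5)·y and MU_y = √x.
MRS = MU_x/MU_y = (0.5)·y/x.
At (19, 7): MRS = 7/38.
That is, one extra unit of x is worth 7/38 units of y at the margin.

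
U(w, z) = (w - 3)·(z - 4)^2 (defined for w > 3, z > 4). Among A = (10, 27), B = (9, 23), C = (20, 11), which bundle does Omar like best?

Bundle A

Evaluate utility at each bundle:
U(A) = 3703.
U(B) = 2166.
U(C) = 833.
Highest utility is A, so A ≻ B ≻ C.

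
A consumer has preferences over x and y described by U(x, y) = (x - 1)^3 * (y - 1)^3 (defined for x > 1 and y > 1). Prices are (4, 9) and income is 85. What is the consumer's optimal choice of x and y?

MU_x = 3·(x−1)^2·(y−1)^3, MU_y = 3·(x−1)^3·(y−1)^2.
MRS = (y−1)/(x−1).
Tangency: set MRS = p_x/p_y = 4/9.
So (y − 1)/(x − 1) = 4/9, i.e. (y − 1) = (4/9)·(x − 1).
Rewrite the budget in excess-of-subsistence terms: 4·(x − 1) + 9·(y − 1) = 85 − 4·1 − 9·1 = 72.
Substituting, 8·(x − 1) = 72, so x − 1 = 9 and x* = 10.
Then y − 1 = (4/9)·9 = 4, so y* = 5.

x* = 10, y* = 5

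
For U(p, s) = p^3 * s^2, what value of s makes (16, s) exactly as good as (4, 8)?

U(4, 8) = 4096.
Set U(16, s) = 4096 and solve.
With p = 16: 16^3 = 4096, so s^2 = 4096/4096 = 1; taking the square root, s = 1.
Check: U(16, 1) = 4096.

s = 1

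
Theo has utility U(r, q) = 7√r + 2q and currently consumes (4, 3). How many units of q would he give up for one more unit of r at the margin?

MRS = 0.875

MU_r = 7/(2√r), MU_q = 2.
MRS = 7/(2√r) ÷ 2.
At (4, 3): MRS = 0.875.
The indifference curve has slope −0.875 at this bundle.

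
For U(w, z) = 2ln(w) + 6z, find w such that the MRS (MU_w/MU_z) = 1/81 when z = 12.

w = 27

MU_w = 2/w, MU_z = 6.
MRS = 2/w ÷ 6.
MRS depends only on w: (1/3)/w = 1/81 ⇒ w = (1/3)/(1/81) = 27.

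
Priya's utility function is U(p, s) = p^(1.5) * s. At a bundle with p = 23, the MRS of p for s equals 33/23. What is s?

MU_p = 1.5·√p·s and MU_s = p^(1.5).
MRS = MU_p/MU_s = (1.5)·s/p.
Substitute p = 23: MRS = s/(46/3). Setting s/(46/3) = 33/23 gives s = (33/23)·(46/3) = 22.

s = 22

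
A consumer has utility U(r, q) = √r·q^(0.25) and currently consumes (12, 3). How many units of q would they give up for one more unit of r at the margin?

MU_r = 0.5·r^(-0.5)·q^(0.25) and MU_q = 0.25·√r·q^(-0.75).
MRS = MU_r/MU_q = (2)·q/r.
At (12, 3): MRS = 0.5.
So at (12, 3) the consumer would give up 0.5 units of q for one more unit of r.

MRS = 0.5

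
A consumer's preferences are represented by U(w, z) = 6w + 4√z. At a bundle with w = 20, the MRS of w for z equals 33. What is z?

MU_w = 6, MU_z = 4/(2√z).
MRS = 6 ÷ (4/(2√z)).
MRS depends only on z: 3·√z = 33 ⇒ √z = 33/3 = 11 ⇒ z = 121.

z = 121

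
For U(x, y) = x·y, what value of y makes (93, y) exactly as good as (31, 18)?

U(31, 18) = 558.
Set U(93, y) = 558 and solve.
With x = 93: y = 558/93 = 6.
Check: U(93, 6) = 558.

y = 6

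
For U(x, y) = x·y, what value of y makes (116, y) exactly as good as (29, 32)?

U(29, 32) = 928.
Set U(116, y) = 928 and solve.
With x = 116: y = 928/116 = 8.
Check: U(116, 8) = 928.

y = 8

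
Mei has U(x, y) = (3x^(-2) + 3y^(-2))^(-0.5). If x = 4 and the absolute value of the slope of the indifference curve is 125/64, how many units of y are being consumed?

For CES with ρ = -2, MRS = (y/x)^3.
Setting (y/4)^3 = 125/64 gives y/4 = 1.25 and y = 5.

y = 5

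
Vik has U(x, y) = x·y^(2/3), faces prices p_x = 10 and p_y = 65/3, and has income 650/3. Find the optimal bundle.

MU_x = y^(2/3) and MU_y = 2/3·x·y^(-1/3).
MRS = MU_x/MU_y = (1.5)·y/x.
Tangency: set MRS = p_x/p_y = 10/(65/3) = 6/13.
So (1.5)·y/x = 6/13, i.e. y = (4/13)·x.
Substitute into the budget 10·x + (65/3)·y = 650/3: (50/3)·x = 650/3, so x* = 13.
Then y* = (4/13)·13 = 4.

x* = 13, y* = 4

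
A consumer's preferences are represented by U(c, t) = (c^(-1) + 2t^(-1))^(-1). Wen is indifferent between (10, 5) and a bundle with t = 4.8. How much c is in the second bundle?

U depends on (c, t) only through S = c^(-1) + 2t^(-1), so equal utility means equal S. At (10, 5): S = 0.5.
With t = 4.8: 2·4.8^(-1) = 5/12, so c^(-1) = 0.5 − 5/12 = 1/12.
Hence c = 1/(1/12) = 12.
Check: U(12, 4.8) = 2.

c = 12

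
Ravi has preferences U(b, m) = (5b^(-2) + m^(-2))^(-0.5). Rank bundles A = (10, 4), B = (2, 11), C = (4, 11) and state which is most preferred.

Bundle A

Evaluate utility at each bundle:
U(A) = 2.981.
U(B) = 0.891.
U(C) = 1.766.
Highest utility is A, so A ≻ C ≻ B.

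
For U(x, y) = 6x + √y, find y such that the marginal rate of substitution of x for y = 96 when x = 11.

MU_x = 6, MU_y = 1/(2√y).
MRS = 6 ÷ (1/(2√y)).
MRS depends only on y: 12·√y = 96 ⇒ √y = 96/12 = 8 ⇒ y = 64.

y = 64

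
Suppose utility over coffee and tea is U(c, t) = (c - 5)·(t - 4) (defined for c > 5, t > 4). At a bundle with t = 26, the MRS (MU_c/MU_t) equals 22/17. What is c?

c = 22

MU_c = (t−4), MU_t = (c−5).
MRS = (t−4)/(c−5).
Substitute t = 26: MRS = 22/(c − 5). Setting this equal to 22/17 gives c − 5 = 22/(22/17) = 17, so c = 22.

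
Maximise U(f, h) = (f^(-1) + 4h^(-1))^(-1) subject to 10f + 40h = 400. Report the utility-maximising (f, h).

f* = 8, h* = 8

For CES with ρ = -1, MRS = (1/4)·(h/f)^2.
Tangency: set MRS = p_f/p_h = 10/40 = 0.25.
So (h/f)^2 = 1; taking the square root, h/f = 1, i.e. h = f.
Substitute into the budget 10·f + 40·h = 400: 50·f = 400, so f* = 8 and h* = 8.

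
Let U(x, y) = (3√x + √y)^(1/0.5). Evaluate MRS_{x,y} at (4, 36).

For CES with ρ = 0.5, MRS = (3/1)·√(y/x).
At (4, 36): MRS = 9.
So at (4, 36) the consumer would give up 9 units of y for one more unit of x.

MRS = 9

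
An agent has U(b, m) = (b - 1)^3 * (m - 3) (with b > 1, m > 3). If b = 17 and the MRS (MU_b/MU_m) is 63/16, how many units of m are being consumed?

m = 24

MU_b = 3·(b−1)^2·(m−3), MU_m = (b−1)^3.
MRS = (3/1)·(m−3)/(b−1).
Substitute b = 17: MRS = (m − 3)/(16/3). Setting this equal to 63/16 gives m − 3 = (63/16)·(16/3) = 21, so m = 24.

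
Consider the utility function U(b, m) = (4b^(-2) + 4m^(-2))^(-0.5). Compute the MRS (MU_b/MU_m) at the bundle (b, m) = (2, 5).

MRS = 15.625

For CES with ρ = -2, MRS = (m/b)^3.
At (2, 5): MRS = 15.625.
That is, one extra unit of b is worth 15.625 units of m at the margin.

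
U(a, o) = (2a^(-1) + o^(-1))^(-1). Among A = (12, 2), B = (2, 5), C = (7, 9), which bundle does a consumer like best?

Bundle C

Evaluate utility at each bundle:
U(A) = 1.500.
U(B) = 0.833.
U(C) = 2.520.
Highest utility is C, so C ≻ A ≻ B.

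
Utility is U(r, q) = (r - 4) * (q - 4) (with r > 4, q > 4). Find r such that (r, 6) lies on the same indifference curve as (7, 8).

U(7, 8) = 12.
Set U(r, 6) = 12 and solve.
With q = 6: (6 − 4) = 2, so (r − 4) = 12/2 = 6.
So r = 4 + 6 = 10.
Check: U(10, 6) = 12.

r = 10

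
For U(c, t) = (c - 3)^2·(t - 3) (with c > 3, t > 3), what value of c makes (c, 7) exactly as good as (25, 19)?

c = 47

U(25, 19) = 7744.
Set U(c, 7) = 7744 and solve.
With t = 7: (7 − 3) = 4, so (c − 3)^2 = 7744/4 = 1936.
Taking the square root (with c > 3): c − 3 = 44, so c = 47.
Check: U(47, 7) = 7744.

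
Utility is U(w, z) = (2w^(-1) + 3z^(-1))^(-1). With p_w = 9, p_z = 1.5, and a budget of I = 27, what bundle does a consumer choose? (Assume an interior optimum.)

For CES with ρ = -1, MRS = (2/3)·(z/w)^2.
Tangency: set MRS = p_w/p_z = 9/1.5 = 6.
So (z/w)^2 = 9; taking the square root, z/w = 3, i.e. z = 3·w.
Substitute into the budget 9·w + 1.5·z = 27: 13.5·w = 27, so w* = 2 and z* = 3·2 = 6.

w* = 2, z* = 6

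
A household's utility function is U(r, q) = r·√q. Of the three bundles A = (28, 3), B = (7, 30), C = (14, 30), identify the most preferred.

Bundle C

Evaluate utility at each bundle:
U(A) = 48.497.
U(B) = 38.341.
U(C) = 76.681.
Highest utility is C, so C ≻ A ≻ B.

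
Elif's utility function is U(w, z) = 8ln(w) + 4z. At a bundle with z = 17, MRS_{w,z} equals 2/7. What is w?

MU_w = 8/w, MU_z = 4.
MRS = 8/w ÷ 4.
MRS depends only on w: 2/w = 2/7 ⇒ w = 2/(2/7) = 7.

w = 7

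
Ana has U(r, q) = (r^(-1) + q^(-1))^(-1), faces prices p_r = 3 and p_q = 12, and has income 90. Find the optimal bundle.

r* = 10, q* = 5

For CES with ρ = -1, MRS = (q/r)^2.
Tangency: set MRS = p_r/p_q = 3/12 = 0.25.
So (q/r)^2 = 0.25; taking the square root, q/r = 0.5, i.e. q = 0.5·r.
Substitute into the budget 3·r + 12·q = 90: 9·r = 90, so r* = 10 and q* = 0.5·10 = 5.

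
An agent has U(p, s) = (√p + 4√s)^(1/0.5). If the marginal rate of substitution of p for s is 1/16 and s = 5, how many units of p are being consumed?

For CES with ρ = 0.5, MRS = (1/4)·√(s/p).
Setting (1/4)·√(5/p) = 1/16 gives √(5/p) = 0.25, so 5/p = 1/16 and p = 80.

p = 80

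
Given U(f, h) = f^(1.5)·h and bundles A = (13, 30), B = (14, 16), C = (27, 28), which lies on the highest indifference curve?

Bundle C

Evaluate utility at each bundle:
U(A) = 1406.165.
U(B) = 838.131.
U(C) = 3928.291.
Highest utility is C, so C ≻ A ≻ B.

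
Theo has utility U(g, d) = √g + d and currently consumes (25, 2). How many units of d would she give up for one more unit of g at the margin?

MU_g = 1/(2√g), MU_d = 1.
MRS = 1/(2√g) ÷ 1.
At (25, 2): MRS = 0.1.
That is, one extra unit of g is worth 0.1 units of d at the margin.

MRS = 0.1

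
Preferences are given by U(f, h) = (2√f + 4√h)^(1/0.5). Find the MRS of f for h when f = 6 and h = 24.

MRS = 1

For CES with ρ = 0.5, MRS = (2/4)·√(h/f).
At (6, 24): MRS = 1.
The indifference curve has slope −1 at this bundle.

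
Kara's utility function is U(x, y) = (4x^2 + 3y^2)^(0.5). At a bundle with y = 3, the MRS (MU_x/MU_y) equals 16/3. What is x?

x = 12

For CES with ρ = 2, MRS = (4/3)·(y/x)^(-1).
Setting (4/3)·(3/x)^(-1) = 16/3 gives (3/x)^(-1) = 4, so 3/x = 0.25 and x = 12.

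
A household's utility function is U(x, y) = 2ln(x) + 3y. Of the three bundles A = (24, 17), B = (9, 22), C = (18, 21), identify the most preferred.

Bundle B

Evaluate utility at each bundle:
U(A) = 57.356.
U(B) = 70.394.
U(C) = 68.781.
Highest utility is B, so B ≻ C ≻ A.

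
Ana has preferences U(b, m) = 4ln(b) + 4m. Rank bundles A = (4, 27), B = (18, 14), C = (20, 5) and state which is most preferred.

Evaluate utility at each bundle:
U(A) = 113.545.
U(B) = 67.561.
U(C) = 31.983.
Highest utility is A, so A ≻ B ≻ C.

Bundle A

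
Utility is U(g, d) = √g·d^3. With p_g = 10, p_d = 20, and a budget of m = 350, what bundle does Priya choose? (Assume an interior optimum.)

g* = 5, d* = 15

MU_g = 0.5·g^(-0.5)·d^3 and MU_d = 3·√g·d^2.
MRS = MU_g/MU_d = (1/6)·d/g.
Tangency: set MRS = p_g/p_d = 10/20 = 0.5.
So (1/6)·d/g = 0.5, i.e. d = 3·g.
Substitute into the budget 10·g + 20·d = 350: 70·g = 350, so g* = 5.
Then d* = 3·5 = 15.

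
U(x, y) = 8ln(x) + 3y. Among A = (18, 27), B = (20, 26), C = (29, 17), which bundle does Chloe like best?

Evaluate utility at each bundle:
U(A) = 104.123.
U(B) = 101.966.
U(C) = 77.938.
Highest utility is A, so A ≻ B ≻ C.

Bundle A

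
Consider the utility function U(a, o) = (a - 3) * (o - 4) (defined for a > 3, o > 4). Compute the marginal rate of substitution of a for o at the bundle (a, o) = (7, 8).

MU_a = (o−4), MU_o = (a−3).
MRS = (o−4)/(a−3).
At (7, 8): MRS = 1.
The indifference curve has slope −1 at this bundle.

MRS = 1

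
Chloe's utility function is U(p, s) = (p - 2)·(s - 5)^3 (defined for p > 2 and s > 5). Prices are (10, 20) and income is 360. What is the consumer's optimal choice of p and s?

MU_p = (s−5)^3, MU_s = 3·(p−2)·(s−5)^2.
MRS = (1/3)·(s−5)/(p−2).
Tangency: set MRS = p_p/p_s = 10/20 = 0.5.
So (1/3)·(s − 5)/(p − 2) = 0.5, i.e. (s − 5) = 1.5·(p − 2).
Rewrite the budget in excess-of-subsistence terms: 10·(p − 2) + 20·(s − 5) = 360 − 10·2 − 20·5 = 240.
Substituting, 40·(p − 2) = 240, so p − 2 = 6 and p* = 8.
Then s − 5 = 1.5·6 = 9, so s* = 14.

p* = 8, s* = 14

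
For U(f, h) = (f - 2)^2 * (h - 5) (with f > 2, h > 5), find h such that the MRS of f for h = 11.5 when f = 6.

MU_f = 2·(f−2)·(h−5), MU_h = (f−2)^2.
MRS = (2/1)·(h−5)/(f−2).
Substitute f = 6: MRS = (h − 5)/2. Setting this equal to 11.5 gives h − 5 = 11.5·2 = 23, so h = 28.

h = 28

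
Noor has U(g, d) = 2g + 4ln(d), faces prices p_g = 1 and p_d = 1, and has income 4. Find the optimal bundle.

MU_g = 2, MU_d = 4/d.
MRS = 2 ÷ (4/d).
Tangency: set MRS = p_g/p_d = 1/1 = 1.
MRS depends only on d: 0.5·d = 1 ⇒ d* = 1/0.5 = 2.
From the budget, 1·g = 4 − 1·2 = 2, so g* = 2.

g* = 2, d* = 2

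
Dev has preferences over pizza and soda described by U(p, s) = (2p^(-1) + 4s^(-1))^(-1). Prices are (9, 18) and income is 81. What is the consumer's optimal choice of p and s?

p* = 3, s* = 3

For CES with ρ = -1, MRS = (2/4)·(s/p)^2.
Tangency: set MRS = p_p/p_s = 9/18 = 0.5.
So (s/p)^2 = 1; taking the square root, s/p = 1, i.e. s = p.
Substitute into the budget 9·p + 18·s = 81: 27·p = 81, so p* = 3 and s* = 3.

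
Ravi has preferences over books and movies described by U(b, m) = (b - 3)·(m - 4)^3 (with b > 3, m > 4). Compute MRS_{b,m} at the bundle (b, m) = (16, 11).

MU_b = (m−4)^3, MU_m = 3·(b−3)·(m−4)^2.
MRS = (1/3)·(m−4)/(b−3).
At (16, 11): MRS = 7/39.
So at (16, 11) the consumer would give up 7/39 units of m for one more unit of b.

MRS = 7/39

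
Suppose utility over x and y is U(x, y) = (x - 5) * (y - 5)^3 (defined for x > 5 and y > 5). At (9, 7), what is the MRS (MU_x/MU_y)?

MU_x = (y−5)^3, MU_y = 3·(x−5)·(y−5)^2.
MRS = (1/3)·(y−5)/(x−5).
At (9, 7): MRS = 1/6.
That is, one extra unit of x is worth 1/6 units of y at the margin.

MRS = 1/6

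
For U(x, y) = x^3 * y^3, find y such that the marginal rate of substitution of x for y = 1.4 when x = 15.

MU_x = 3·x^2·y^3 and MU_y = 3·x^3·y^2.
MRS = MU_x/MU_y = y/x.
Substitute x = 15: MRS = y/15. Setting y/15 = 1.4 gives y = 1.4·15 = 21.

y = 21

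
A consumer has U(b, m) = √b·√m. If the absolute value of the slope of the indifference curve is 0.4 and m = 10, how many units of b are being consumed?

b = 25

MU_b = 0.5·b^(-0.5)·√m and MU_m = 0.5·√b·m^(-0.5).
MRS = MU_b/MU_m = m/b.
Substitute m = 10: MRS = 10/b. Setting 10/b = 0.4 gives b = 10/0.4 = 25.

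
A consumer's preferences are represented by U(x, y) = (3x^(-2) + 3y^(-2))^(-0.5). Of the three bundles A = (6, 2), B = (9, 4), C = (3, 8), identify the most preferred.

Evaluate utility at each bundle:
U(A) = 1.095.
U(B) = 2.110.
U(C) = 1.622.
Highest utility is B, so B ≻ C ≻ A.

Bundle B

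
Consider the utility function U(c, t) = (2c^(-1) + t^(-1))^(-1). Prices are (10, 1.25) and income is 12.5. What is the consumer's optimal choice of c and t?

For CES with ρ = -1, MRS = (2/1)·(t/c)^2.
Tangency: set MRS = p_c/p_t = 10/1.25 = 8.
So (t/c)^2 = 4; taking the square root, t/c = 2, i.e. t = 2·c.
Substitute into the budget 10·c + 1.25·t = 12.5: 12.5·c = 12.5, so c* = 1 and t* = 2·1 = 2.

c* = 1, t* = 2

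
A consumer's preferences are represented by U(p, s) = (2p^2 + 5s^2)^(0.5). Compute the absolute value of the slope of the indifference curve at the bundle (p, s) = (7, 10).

For CES with ρ = 2, MRS = (2/5)·(s/p)^(-1).
At (7, 10): MRS = 7/25.
So at (7, 10) the consumer would give up 7/25 units of s for one more unit of p.

MRS = 7/25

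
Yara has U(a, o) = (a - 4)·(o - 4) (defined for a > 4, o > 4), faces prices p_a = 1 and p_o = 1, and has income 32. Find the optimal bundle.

a* = 16, o* = 16

MU_a = (o−4), MU_o = (a−4).
MRS = (o−4)/(a−4).
Tangency: set MRS = p_a/p_o = 1/1 = 1.
So (o − 4)/(a − 4) = 1, i.e. (o − 4) = (a − 4).
Rewrite the budget in excess-of-subsistence terms: 1·(a − 4) + 1·(o − 4) = 32 − 1·4 − 1·4 = 24.
Substituting, 2·(a − 4) = 24, so a − 4 = 12 and a* = 16.
Then o − 4 = 12, so o* = 16.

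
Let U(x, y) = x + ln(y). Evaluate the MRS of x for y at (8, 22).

MRS = 22

MU_x = 1, MU_y = 1/y.
MRS = 1 ÷ (1/y).
At (8, 22): MRS = 22.
The indifference curve has slope −22 at this bundle.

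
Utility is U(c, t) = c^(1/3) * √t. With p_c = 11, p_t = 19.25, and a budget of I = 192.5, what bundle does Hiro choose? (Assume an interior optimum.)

MU_c = 1/3·c^(-2/3)·√t and MU_t = 0.5·c^(1/3)·t^(-0.5).
MRS = MU_c/MU_t = (2/3)·t/c.
Tangency: set MRS = p_c/p_t = 11/19.25 = 4/7.
So (2/3)·t/c = 4/7, i.e. t = (6/7)·c.
Substitute into the budget 11·c + 19.25·t = 192.5: 27.5·c = 192.5, so c* = 7.
Then t* = (6/7)·7 = 6.

c* = 7, t* = 6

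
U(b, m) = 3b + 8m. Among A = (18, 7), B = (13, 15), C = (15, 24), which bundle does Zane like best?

Bundle C

Evaluate utility at each bundle:
U(A) = 110.
U(B) = 159.
U(C) = 237.
Highest utility is C, so C ≻ B ≻ A.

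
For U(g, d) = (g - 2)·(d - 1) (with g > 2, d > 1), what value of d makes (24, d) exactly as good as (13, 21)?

d = 11

U(13, 21) = 220.
Set U(24, d) = 220 and solve.
With g = 24: (24 − 2) = 22, so (d − 1) = 220/22 = 10.
So d = 1 + 10 = 11.
Check: U(24, 11) = 220.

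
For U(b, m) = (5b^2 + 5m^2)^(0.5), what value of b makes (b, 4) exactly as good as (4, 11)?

U depends on (b, m) only through S = 5b^2 + 5m^2, so equal utility means equal S. At (4, 11): S = 685.
With m = 4: 5·4^2 = 80, so 5b^2 = 685 − 80 = 605, i.e. b^2 = 121.
Hence b = √121 = 11.
Check: U(11, 4) = 26.1725.

b = 11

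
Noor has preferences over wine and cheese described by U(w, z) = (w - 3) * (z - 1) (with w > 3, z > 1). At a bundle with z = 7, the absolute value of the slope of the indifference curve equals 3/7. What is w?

MU_w = (z−1), MU_z = (w−3).
MRS = (z−1)/(w−3).
Substitute z = 7: MRS = 6/(w − 3). Setting this equal to 3/7 gives w − 3 = 6/(3/7) = 14, so w = 17.

w = 17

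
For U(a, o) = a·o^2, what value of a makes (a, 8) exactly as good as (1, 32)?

a = 16

U(1, 32) = 1024.
Set U(a, 8) = 1024 and solve.
With o = 8: 8^2 = 64, so a = 1024/64 = 16.
Check: U(16, 8) = 1024.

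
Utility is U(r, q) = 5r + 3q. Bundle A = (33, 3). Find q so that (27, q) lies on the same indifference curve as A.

q = 13

U(33, 3) = 174.
Set U(27, q) = 174 and solve.
5·27 + 3q = 174 ⇒ 3q = 39 ⇒ q = 13.
Check: U(27, 13) = 174.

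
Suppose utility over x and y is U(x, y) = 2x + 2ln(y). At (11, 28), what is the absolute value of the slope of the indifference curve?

MU_x = 2, MU_y = 2/y.
MRS = 2 ÷ (2/y).
At (11, 28): MRS = 28.
That is, one extra unit of x is worth 28 units of y at the margin.

MRS = 28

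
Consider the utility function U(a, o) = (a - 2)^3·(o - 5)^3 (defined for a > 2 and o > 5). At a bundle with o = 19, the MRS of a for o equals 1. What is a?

MU_a = 3·(a−2)^2·(o−5)^3, MU_o = 3·(a−2)^3·(o−5)^2.
MRS = (o−5)/(a−2).
Substitute o = 19: MRS = 14/(a − 2). Setting this equal to 1 gives a − 2 = 14/1 = 14, so a = 16.

a = 16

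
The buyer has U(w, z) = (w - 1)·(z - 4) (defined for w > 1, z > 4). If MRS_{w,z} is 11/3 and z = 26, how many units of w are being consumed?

w = 7

MU_w = (z−4), MU_z = (w−1).
MRS = (z−4)/(w−1).
Substitute z = 26: MRS = 22/(w − 1). Setting this equal to 11/3 gives w − 1 = 22/(11/3) = 6, so w = 7.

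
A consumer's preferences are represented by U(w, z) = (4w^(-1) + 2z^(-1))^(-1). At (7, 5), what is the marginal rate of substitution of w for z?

MRS = 50/49

For CES with ρ = -1, MRS = (4/2)·(z/w)^2.
At (7, 5): MRS = 50/49.
So at (7, 5) the consumer would give up 50/49 units of z for one more unit of w.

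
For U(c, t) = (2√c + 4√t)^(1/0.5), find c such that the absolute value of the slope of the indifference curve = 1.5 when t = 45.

c = 5

For CES with ρ = 0.5, MRS = (2/4)·√(t/c).
Setting (2/4)·√(45/c) = 1.5 gives √(45/c) = 3, so 45/c = 9 and c = 5.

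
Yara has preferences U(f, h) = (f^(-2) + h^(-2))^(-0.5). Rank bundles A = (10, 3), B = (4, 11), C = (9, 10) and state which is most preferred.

Evaluate utility at each bundle:
U(A) = 2.873.
U(B) = 3.759.
U(C) = 6.690.
Highest utility is C, so C ≻ B ≻ A.

Bundle C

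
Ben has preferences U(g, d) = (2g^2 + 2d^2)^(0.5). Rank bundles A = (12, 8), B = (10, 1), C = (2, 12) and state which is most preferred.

Bundle A

Evaluate utility at each bundle:
U(A) = 20.396.
U(B) = 14.213.
U(C) = 17.205.
Highest utility is A, so A ≻ C ≻ B.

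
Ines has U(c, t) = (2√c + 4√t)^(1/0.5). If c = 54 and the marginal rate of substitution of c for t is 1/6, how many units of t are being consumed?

For CES with ρ = 0.5, MRS = (2/4)·√(t/c).
Setting (2/4)·√(t/54) = 1/6 gives √(t/54) = 1/3, so t/54 = 1/9 and t = 6.

t = 6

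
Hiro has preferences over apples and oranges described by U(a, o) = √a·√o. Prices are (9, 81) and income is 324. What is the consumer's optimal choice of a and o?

a* = 18, o* = 2

MU_a = 0.5·a^(-0.5)·√o and MU_o = 0.5·√a·o^(-0.5).
MRS = MU_a/MU_o = o/a.
Tangency: set MRS = p_a/p_o = 9/81 = 1/9.
So o/a = 1/9, i.e. o = (1/9)·a.
Substitute into the budget 9·a + 81·o = 324: 18·a = 324, so a* = 18.
Then o* = (1/9)·18 = 2.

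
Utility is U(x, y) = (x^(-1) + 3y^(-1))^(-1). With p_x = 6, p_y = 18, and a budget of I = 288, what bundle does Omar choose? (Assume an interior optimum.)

For CES with ρ = -1, MRS = (1/3)·(y/x)^2.
Tangency: set MRS = p_x/p_y = 6/18 = 1/3.
So (y/x)^2 = 1; taking the square root, y/x = 1, i.e. y = x.
Substitute into the budget 6·x + 18·y = 288: 24·x = 288, so x* = 12 and y* = 12.

x* = 12, y* = 12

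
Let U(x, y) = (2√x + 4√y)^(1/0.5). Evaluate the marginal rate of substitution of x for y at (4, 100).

For CES with ρ = 0.5, MRS = (2/4)·√(y/x).
At (4, 100): MRS = 2.5.
The indifference curve has slope −2.5 at this bundle.

MRS = 2.5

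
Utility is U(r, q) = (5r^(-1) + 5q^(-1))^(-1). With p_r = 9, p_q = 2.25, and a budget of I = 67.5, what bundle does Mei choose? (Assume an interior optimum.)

For CES with ρ = -1, MRS = (q/r)^2.
Tangency: set MRS = p_r/p_q = 9/2.25 = 4.
So (q/r)^2 = 4; taking the square root, q/r = 2, i.e. q = 2·r.
Substitute into the budget 9·r + 2.25·q = 67.5: 13.5·r = 67.5, so r* = 5 and q* = 2·5 = 10.

r* = 5, q* = 10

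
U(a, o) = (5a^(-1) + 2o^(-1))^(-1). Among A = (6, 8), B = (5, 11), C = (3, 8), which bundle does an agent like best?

Evaluate utility at each bundle:
U(A) = 0.923.
U(B) = 0.846.
U(C) = 0.522.
Highest utility is A, so A ≻ B ≻ C.

Bundle A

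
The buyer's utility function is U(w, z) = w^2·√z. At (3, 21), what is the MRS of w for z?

MU_w = 2·w·√z and MU_z = 0.5·w^2·z^(-0.5).
MRS = MU_w/MU_z = (4)·z/w.
At (3, 21): MRS = 28.
So at (3, 21) the consumer would give up 28 units of z for one more unit of w.

MRS = 28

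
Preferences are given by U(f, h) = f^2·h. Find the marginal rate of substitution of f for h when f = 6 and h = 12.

MRS = 4

MU_f = 2·f·h and MU_h = f^2.
MRS = MU_f/MU_h = (2/1)·h/f.
At (6, 12): MRS = 4.
So at (6, 12) the consumer would give up 4 units of h for one more unit of f.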